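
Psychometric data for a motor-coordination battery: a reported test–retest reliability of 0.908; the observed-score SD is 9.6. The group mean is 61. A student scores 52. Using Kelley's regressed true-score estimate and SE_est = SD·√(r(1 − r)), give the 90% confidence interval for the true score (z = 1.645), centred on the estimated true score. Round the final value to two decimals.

T̂ = r·X + (1 − r)·M = 0.9080*52 + 0.0920*61 = 47.2160 + 5.6120 ≈ 52.8280
SE_est = 9.6000*√(0.9080*0.0920) ≈ 2.7746
CI = 52.8280 ± 1.645 * 2.7746 → [48.2637, 57.3923]

[48.26, 57.39]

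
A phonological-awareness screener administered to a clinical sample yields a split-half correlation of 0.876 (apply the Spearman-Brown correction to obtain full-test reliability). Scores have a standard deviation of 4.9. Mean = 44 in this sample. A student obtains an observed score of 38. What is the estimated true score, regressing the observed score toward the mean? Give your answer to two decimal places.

Spearman-Brown: r = 2(0.876) / (1 + 0.876) = 1.752 / 1.876 ≃ 0.934
T̂ = 0.934(38) + 0.066(44) ≃ 38.397

38.40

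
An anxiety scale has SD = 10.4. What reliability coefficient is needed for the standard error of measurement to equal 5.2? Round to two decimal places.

0.75

r = 1 − (SEM / SD)² = 1 − (5.2000 / 10.4)² ≈ 1 − 0.2500 ≈ 0.7500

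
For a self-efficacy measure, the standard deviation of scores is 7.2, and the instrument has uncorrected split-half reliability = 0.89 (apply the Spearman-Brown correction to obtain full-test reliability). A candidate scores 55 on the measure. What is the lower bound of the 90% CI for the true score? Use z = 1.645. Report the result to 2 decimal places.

52.14

Full-length reliability (Spearman-Brown) = 2(0.89)/(1+0.89) ≈ 0.9418
The standard error of measurement is 7.2000*√(1 − 0.9418) ≈ 7.2000*0.2412 ≈ 1.7370.
Half-width = 1.645*1.7370 ≈ 2.8574
Lower bound: 55 − 2.8574 = 52.1426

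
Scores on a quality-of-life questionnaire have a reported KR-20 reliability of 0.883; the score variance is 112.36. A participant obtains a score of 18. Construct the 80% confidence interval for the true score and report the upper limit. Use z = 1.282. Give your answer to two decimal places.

SD = √112.36 ≈ 10.600
The standard error of measurement is 10.600·√(1 − 0.883) ≈ 10.600·0.342 ≈ 3.626.
Margin = 1.282 · 3.626 ≈ 4.648
Upper bound: 18 + 4.648 = 22.648

22.65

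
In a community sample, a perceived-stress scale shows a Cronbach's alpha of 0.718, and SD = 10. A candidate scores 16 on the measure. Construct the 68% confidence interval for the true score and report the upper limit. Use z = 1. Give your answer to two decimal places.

SEM = 10.0000 × √(1 − 0.7180) = 10.0000 × √0.2820 ≈ 10.0000 × 0.5310 ≈ 5.3104
1 × SEM ≈ 5.3104
Upper limit = 16 + 5.3104 ≈ 21.3104

21.31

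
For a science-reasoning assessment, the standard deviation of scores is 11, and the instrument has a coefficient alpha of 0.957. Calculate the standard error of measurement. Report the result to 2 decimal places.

The standard error of measurement is 11.00000*√(1 − 0.95700) ≃ 11.00000*0.20736 ≃ 2.28101.

2.28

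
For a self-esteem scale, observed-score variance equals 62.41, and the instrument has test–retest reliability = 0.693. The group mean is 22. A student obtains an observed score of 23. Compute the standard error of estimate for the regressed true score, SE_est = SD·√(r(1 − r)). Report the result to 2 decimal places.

3.64

σ = 62.41^(1/2) = 7.9000
SE_est = SD × √(r(1 − r)) = 7.9000 × √0.2128 ≈ 7.9000 × 0.4612 ≈ 3.6439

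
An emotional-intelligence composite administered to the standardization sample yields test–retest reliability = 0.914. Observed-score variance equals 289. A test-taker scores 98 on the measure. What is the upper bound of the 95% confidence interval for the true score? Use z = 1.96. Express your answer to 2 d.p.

107.77

SD = √289 ≈ 17.00000
SEM = 17.00000 · √(1 − 0.91400) = 17.00000 · √0.08600 ≈ 17.00000 · 0.29326 ≈ 4.98538
Half-width = 1.96·4.98538 ≈ 9.77134
Upper bound: 98 + 9.77134 = 107.77134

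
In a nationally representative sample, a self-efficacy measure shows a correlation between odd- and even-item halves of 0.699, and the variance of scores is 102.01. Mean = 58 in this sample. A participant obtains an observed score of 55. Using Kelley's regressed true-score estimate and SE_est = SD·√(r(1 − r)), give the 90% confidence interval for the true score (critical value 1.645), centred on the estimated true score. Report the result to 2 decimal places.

SD = √102.01 ≃ 10.1000
Full-length reliability (Spearman-Brown) = 2(0.699)/(1+0.699) ≃ 0.8228
Estimated true score = 0.8228*55 + (1 − 0.8228)*58 ≃ 55.5315
SE_est = 10.1000·√[r(1 − r)] ≃ 3.8562
90% CI: 55.5315 ± 6.3435 ≃ (49.1880, 61.8750)

[49.19, 61.88]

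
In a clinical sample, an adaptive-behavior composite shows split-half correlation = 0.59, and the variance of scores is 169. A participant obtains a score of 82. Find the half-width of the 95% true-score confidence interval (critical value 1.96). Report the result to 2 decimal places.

12.94

SD = √169 = 13.0000
Full-length reliability (Spearman-Brown) = 2(0.59)/(1+0.59) ≈ 0.7421
SEM = 13.0000 · √(1 − 0.7421) = 13.0000 · √0.2579 ≈ 13.0000 · 0.5078 ≈ 6.6014
1.96 · SEM ≈ 12.9388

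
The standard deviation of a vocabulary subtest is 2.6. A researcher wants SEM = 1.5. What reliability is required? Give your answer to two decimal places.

0.67

Required reliability = 1 − (SEM/SD)² = 1 − 0.3328 ≈ 0.6672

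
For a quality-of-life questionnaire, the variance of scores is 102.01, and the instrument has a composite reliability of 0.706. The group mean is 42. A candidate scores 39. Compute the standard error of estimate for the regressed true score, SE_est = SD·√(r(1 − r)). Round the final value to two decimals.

σ = 102.01^(1/2) = 10.1000
SE_est = 10.1000·√[r(1 − r)] ≈ 4.6015

4.60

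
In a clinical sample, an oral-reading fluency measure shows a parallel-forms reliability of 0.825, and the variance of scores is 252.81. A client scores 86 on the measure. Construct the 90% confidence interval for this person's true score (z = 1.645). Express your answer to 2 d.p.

SD = √252.81 ≈ 15.9000
SEM = 15.9000·√(1 − 0.8250) ≈ 6.6514
Half-width = 1.645·6.6514 ≈ 10.9416
CI = 86 ± 10.9416 → [75.0584, 96.9416]

[75.06, 96.94]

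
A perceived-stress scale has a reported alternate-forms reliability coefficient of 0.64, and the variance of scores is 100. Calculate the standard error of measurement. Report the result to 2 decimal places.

6.00

SD = √100 ≈ 10.00000
The standard error of measurement is 10.00000·√(1 − 0.64000) ≈ 10.00000·0.60000 ≈ 6.00000.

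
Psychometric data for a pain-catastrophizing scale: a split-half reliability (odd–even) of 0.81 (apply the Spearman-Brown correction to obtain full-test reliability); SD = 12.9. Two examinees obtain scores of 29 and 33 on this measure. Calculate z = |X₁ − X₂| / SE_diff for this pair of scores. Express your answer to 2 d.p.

r_full = 2·0.81 / (1 + 0.81) ≃ 0.895
SEM = 12.900·√(1 − 0.895) ≃ 4.180
SE_diff = SEM · √2 ≃ 4.180 · 1.414 ≃ 5.911
z = |29 − 33| / 5.911 = 4 / 5.911 ≃ 0.677

0.68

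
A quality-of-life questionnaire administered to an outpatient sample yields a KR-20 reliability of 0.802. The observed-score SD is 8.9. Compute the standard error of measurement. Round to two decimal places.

SEM = 8.900*√(1 − 0.802) ≃ 3.960

3.96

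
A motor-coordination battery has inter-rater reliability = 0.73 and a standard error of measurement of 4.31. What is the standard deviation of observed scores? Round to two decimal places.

8.29

SD = 4.31 / √(1 − 0.73) ≈ 8.2946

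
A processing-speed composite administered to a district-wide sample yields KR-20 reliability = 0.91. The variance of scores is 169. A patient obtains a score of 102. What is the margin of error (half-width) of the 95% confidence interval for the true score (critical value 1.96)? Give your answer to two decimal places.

σ = 169^(1/2) = 13.0000
SEM = 13.0000 × √(1 − 0.9100) = 13.0000 × √0.0900 ≈ 13.0000 × 0.3000 ≈ 3.9000
Margin = 1.96 × 3.9000 ≈ 7.6440

7.64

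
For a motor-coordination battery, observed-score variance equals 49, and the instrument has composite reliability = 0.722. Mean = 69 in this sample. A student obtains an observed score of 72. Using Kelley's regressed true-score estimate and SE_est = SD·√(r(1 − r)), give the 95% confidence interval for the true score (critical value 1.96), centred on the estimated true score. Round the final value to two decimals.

[65.02, 77.31]

σ = 49^(1/2) = 7.0000
T̂ = r·X + (1 − r)·M = 0.7220*72 + 0.2780*69 = 51.9840 + 19.1820 ≈ 71.1660
SE_est = SD * √(r(1 − r)) = 7.0000 * √0.2007 ≈ 7.0000 * 0.4480 ≈ 3.1361
95% CI: 71.1660 ± 6.1467 ≈ (65.0193, 77.3127)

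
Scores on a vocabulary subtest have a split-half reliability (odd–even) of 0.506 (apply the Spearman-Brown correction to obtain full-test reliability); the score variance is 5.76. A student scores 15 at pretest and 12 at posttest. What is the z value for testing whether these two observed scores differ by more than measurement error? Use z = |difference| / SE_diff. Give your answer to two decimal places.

1.54

SD = √5.76 = 2.400
Full-length reliability (Spearman-Brown) = 2(0.506)/(1+0.506) ≈ 0.672
The standard error of measurement is 2.400×√(1 − 0.672) ≈ 2.400×0.573 ≈ 1.375.
SE_diff = SEM × √2 ≈ 1.375 × 1.414 ≈ 1.944
z = 3 / 1.944 ≈ 1.543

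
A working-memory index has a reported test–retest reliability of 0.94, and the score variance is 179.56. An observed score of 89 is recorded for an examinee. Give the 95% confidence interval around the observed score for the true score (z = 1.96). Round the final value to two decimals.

[82.57, 95.43]

SD = √179.56 = 13.4000
SEM = 13.4000 × √(1 − 0.9400) = 13.4000 × √0.0600 ≈ 13.4000 × 0.2449 ≈ 3.2823
Half-width = 1.96×3.2823 ≈ 6.4333
95% CI: 89 ± 6.4333 = [82.5667, 95.4333]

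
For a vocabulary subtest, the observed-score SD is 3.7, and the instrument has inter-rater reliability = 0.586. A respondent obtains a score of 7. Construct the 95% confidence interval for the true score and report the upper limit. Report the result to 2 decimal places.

SEM = 3.700·√(1 − 0.586) ≃ 2.381
Margin = 1.96 · 2.381 ≃ 4.666
Upper limit = 7 + 4.666 ≃ 11.666

11.67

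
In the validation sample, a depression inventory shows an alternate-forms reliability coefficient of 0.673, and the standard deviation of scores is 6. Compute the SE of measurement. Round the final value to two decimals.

3.43

SEM = 6.00000 × √(1 − 0.67300) = 6.00000 × √0.32700 ≈ 6.00000 × 0.57184 ≈ 3.43103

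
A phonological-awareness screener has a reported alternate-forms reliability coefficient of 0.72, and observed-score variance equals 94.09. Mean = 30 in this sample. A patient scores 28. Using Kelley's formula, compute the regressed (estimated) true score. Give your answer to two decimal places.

28.56

Estimated true score = 0.720·28 + (1 − 0.720)·30 ≈ 28.560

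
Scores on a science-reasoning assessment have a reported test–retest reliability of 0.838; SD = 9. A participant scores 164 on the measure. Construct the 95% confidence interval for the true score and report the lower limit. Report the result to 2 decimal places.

156.90

SEM = 9.000 · √(1 − 0.838) = 9.000 · √0.162 ≈ 9.000 · 0.402 ≈ 3.622
Margin = 1.96 · 3.622 ≈ 7.100
Lower bound: 164 − 7.100 = 156.900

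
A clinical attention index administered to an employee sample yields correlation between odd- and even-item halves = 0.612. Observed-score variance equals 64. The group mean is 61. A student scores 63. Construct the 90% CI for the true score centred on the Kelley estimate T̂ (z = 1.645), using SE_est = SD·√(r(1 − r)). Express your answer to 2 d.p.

[56.89, 68.14]

SD = √64 ≃ 8.00000
Full-length reliability (Spearman-Brown) = 2(0.612)/(1+0.612) ≃ 0.75931
T̂ = r·X + (1 − r)·M = 0.75931*63 + 0.24069*61 ≃ 47.83623 + 14.68238 ≃ 62.51861
SE_est = SD * √(r(1 − r)) = 8.00000 * √0.18276 ≃ 8.00000 * 0.42751 ≃ 3.42004
90% CI: 62.51861 ± 5.62597 ≃ (56.89264, 68.14458)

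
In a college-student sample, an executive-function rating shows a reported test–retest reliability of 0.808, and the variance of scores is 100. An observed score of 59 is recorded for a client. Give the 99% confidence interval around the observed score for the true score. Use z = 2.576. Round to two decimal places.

SD = √100 = 10.0000
SEM = 10.0000*√(1 − 0.8080) ≈ 4.3818
Half-width = 2.576*4.3818 ≈ 11.2875
99% CI: 59 ± 11.2875 = [47.7125, 70.2875]

[47.71, 70.29]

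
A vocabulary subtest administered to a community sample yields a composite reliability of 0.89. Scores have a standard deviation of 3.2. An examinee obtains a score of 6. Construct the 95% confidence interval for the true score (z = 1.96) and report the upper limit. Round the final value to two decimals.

The standard error of measurement is 3.200×√(1 − 0.890) ≃ 3.200×0.332 ≃ 1.061.
Margin = 1.96 × 1.061 ≃ 2.080
Upper bound: 6 + 2.080 = 8.080

8.08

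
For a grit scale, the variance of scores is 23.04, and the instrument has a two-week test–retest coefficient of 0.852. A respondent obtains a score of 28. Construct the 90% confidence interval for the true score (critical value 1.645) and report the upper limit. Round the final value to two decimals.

31.04

SD = √23.04 = 4.8000
The standard error of measurement is 4.8000×√(1 − 0.8520) ≈ 4.8000×0.3847 ≈ 1.8466.
1.645 × SEM ≈ 3.0377
Upper limit = 28 + 3.0377 ≈ 31.0377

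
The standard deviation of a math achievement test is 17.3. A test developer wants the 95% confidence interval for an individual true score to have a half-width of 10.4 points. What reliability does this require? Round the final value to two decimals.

Required SEM = 10.4 / 1.96 ≃ 5.30612
r = 1 − (5.30612/17.3)² ≃ 1 − 0.09407 ≃ 0.90593

0.91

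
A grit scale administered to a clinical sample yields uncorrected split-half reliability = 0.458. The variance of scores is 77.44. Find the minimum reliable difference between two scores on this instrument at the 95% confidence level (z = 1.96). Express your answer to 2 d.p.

SD = √77.44 = 8.800
Full-length reliability (Spearman-Brown) = 2(0.458)/(1+0.458) ≈ 0.628
SEM = 8.800·√(1 − 0.628) ≈ 5.365
Standard error of the difference = 5.365·√2 ≈ 7.588
Smallest detectable difference = 1.96·7.588 ≈ 14.872

14.87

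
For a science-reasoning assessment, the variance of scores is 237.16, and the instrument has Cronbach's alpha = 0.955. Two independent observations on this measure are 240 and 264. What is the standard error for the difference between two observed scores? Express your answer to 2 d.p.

SD = √237.16 ≈ 15.400
SEM = 15.400 × √(1 − 0.955) = 15.400 × √0.045 ≈ 15.400 × 0.212 ≈ 3.267
Standard error of the difference = 3.267·√2 ≈ 4.620

4.62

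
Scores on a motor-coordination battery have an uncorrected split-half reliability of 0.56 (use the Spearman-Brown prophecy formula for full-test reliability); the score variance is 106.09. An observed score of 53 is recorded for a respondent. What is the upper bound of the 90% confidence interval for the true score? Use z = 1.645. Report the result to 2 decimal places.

62.00

SD = √106.09 ≈ 10.30000
r_full = 2·0.56 / (1 + 0.56) ≈ 0.71795
SEM = 10.30000 * √(1 − 0.71795) = 10.30000 * √0.28205 ≈ 10.30000 * 0.53109 ≈ 5.47018
Half-width = 1.645*5.47018 ≈ 8.99844
Upper limit = 53 + 8.99844 ≈ 61.99844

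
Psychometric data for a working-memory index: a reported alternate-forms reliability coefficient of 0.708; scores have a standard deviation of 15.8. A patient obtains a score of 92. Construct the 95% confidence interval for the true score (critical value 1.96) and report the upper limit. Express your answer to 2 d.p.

108.73

SEM = 15.800×√(1 − 0.708) ≈ 8.538
1.96 × SEM ≈ 16.734
Upper bound: 92 + 16.734 = 108.734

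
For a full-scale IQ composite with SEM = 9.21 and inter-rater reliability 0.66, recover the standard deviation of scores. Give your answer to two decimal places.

15.80

SD = 9.21 / √(1 − 0.66) ≈ 15.79502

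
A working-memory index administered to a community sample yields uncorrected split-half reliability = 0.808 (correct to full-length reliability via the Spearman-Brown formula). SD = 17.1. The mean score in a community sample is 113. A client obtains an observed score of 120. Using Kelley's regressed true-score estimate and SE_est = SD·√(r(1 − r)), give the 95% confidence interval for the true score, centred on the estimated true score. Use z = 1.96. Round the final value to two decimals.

r_full = 2·0.808 / (1 + 0.808) ≈ 0.8938
T̂ = 0.8938(120) + 0.1062(113) ≈ 119.2566
SE_est = SD · √(r(1 − r)) = 17.1000 · √0.0949 ≈ 17.1000 · 0.3081 ≈ 5.2683
95% CI: 119.2566 ± 10.3258 ≈ (108.9308, 129.5825)

[108.93, 129.58]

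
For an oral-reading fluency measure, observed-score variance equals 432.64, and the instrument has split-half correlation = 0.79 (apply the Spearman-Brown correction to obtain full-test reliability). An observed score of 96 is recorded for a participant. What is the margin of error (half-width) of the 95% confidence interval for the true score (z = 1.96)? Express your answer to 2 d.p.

13.96

σ = 432.64^(1/2) = 20.800
Full-length reliability (Spearman-Brown) = 2(0.79)/(1+0.79) ≈ 0.883
SEM = 20.800 * √(1 − 0.883) = 20.800 * √0.117 ≈ 20.800 * 0.343 ≈ 7.124
Half-width = 1.96*7.124 ≈ 13.964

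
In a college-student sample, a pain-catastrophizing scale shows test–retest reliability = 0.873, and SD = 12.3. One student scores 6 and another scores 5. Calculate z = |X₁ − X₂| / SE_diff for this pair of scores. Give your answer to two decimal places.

SEM = 12.300·√(1 − 0.873) ≃ 4.383
SE_diff = SEM · √2 ≃ 4.383 · 1.414 ≃ 6.199
z = |6 − 5| / 6.199 = 1 / 6.199 ≃ 0.161

0.16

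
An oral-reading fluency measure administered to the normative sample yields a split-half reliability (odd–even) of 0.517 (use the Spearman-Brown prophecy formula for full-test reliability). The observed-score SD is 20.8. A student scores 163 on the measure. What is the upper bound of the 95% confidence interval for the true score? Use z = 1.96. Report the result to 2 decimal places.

r_full = 2·0.517 / (1 + 0.517) ≃ 0.68161
SEM = 20.80000 · √(1 − 0.68161) = 20.80000 · √0.31839 ≃ 20.80000 · 0.56426 ≃ 11.73665
1.96 · SEM ≃ 23.00383
Upper bound: 163 + 23.00383 = 186.00383

186.00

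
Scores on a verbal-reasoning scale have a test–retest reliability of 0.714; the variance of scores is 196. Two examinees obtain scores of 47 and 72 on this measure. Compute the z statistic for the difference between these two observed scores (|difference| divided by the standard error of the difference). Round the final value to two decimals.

SD = √196 ≃ 14.000
SEM = 14.000 × √(1 − 0.714) = 14.000 × √0.286 ≃ 14.000 × 0.535 ≃ 7.487
SE_diff = √2 × SEM ≃ 10.588
z = |47 − 72| / 10.588 = 25 / 10.588 ≃ 2.361

2.36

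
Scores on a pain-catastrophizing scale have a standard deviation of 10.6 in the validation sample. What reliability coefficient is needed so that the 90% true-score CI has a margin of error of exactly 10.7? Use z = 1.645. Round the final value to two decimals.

0.62

Required SEM = 10.7 / 1.645 ≃ 6.5046
r = 1 − (6.5046/10.6)² ≃ 1 − 0.3766 ≃ 0.6234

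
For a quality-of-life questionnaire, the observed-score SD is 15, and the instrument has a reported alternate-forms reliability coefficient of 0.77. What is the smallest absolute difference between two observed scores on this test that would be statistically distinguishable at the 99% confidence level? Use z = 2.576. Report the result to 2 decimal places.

26.21

SEM = 15.000 · √(1 − 0.770) = 15.000 · √0.230 ≈ 15.000 · 0.480 ≈ 7.194
SE_diff = √2 · SEM ≈ 10.173
Smallest detectable difference = 2.576·10.173 ≈ 26.207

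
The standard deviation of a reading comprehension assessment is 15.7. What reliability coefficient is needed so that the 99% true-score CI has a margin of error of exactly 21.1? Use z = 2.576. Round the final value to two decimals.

Required SEM = 21.1 / 2.576 ≈ 8.191
r = 1 − (8.191/15.7)² ≈ 1 − 0.272 ≈ 0.728

0.73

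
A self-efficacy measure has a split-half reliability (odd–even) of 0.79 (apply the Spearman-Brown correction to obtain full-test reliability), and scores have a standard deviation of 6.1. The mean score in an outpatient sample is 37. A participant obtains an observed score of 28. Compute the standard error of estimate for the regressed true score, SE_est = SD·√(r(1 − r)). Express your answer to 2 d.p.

Spearman-Brown: r = 2(0.79) / (1 + 0.79) = 1.58000 / 1.79000 ≈ 0.88268
SE_est = 6.10000·√[r(1 − r)] ≈ 1.96298

1.96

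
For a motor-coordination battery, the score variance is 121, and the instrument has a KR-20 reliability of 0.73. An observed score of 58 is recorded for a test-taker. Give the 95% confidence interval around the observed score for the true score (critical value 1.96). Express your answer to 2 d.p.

[46.80, 69.20]

SD = √121 ≈ 11.00000
SEM = 11.00000 * √(1 − 0.73000) = 11.00000 * √0.27000 ≈ 11.00000 * 0.51962 ≈ 5.71577
Margin = 1.96 * 5.71577 ≈ 11.20290
CI = 58 ± 11.20290 → [46.79710, 69.20290]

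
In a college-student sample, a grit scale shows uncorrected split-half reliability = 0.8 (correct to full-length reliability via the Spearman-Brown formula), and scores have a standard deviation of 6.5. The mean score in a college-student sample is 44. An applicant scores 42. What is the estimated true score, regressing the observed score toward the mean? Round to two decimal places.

Full-length reliability (Spearman-Brown) = 2(0.8)/(1+0.8) ≈ 0.8889
Estimated true score = 0.8889·42 + (1 − 0.8889)·44 ≈ 42.2222

42.22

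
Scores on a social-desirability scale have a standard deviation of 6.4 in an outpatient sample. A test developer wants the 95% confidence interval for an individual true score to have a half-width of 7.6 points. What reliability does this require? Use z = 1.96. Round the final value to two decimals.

0.63

Required SEM = 7.6 / 1.96 ≈ 3.8776
Required reliability = 1 − (SEM/SD)² = 1 − 0.3671 ≈ 0.6329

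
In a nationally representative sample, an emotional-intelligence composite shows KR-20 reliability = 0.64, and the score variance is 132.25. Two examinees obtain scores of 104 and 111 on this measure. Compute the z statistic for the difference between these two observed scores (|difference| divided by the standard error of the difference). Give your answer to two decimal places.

0.72

SD = √132.25 ≈ 11.5000
SEM = 11.5000 * √(1 − 0.6400) = 11.5000 * √0.3600 ≈ 11.5000 * 0.6000 ≈ 6.9000
SE_diff = √2 * SEM ≈ 9.7581
z = |104 − 111| / 9.7581 = 7 / 9.7581 ≈ 0.7174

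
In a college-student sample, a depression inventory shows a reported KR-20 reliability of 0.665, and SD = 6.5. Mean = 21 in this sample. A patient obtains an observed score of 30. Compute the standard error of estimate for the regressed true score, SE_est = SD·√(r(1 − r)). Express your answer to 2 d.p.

3.07

SE_est = SD · √(r(1 − r)) = 6.500 · √0.223 ≈ 6.500 · 0.472 ≈ 3.068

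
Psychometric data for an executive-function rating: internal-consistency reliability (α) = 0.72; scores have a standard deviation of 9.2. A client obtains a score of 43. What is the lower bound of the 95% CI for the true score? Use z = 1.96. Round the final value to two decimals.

SEM = 9.2000 × √(1 − 0.7200) = 9.2000 × √0.2800 ≈ 9.2000 × 0.5292 ≈ 4.8682
1.96 × SEM ≈ 9.5416
Lower bound: 43 − 9.5416 = 33.4584

33.46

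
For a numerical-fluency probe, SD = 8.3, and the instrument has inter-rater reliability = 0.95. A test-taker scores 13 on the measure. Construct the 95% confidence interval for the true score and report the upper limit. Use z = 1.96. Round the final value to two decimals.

16.64

SEM = 8.300 × √(1 − 0.950) = 8.300 × √0.050 ≈ 8.300 × 0.224 ≈ 1.856
Margin = 1.96 × 1.856 ≈ 3.638
Upper limit = 13 + 3.638 ≈ 16.638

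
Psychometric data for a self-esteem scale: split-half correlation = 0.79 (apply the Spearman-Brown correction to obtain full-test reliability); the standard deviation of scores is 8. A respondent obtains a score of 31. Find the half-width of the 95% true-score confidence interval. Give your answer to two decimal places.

r_full = 2·0.79 / (1 + 0.79) ≃ 0.8827
SEM = 8.0000×√(1 − 0.8827) ≃ 2.7401
Half-width = 1.96×2.7401 ≃ 5.3707

5.37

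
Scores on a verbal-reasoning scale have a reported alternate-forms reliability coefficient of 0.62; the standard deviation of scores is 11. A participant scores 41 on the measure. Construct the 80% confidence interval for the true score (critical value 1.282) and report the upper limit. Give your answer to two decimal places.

49.69

The standard error of measurement is 11.000×√(1 − 0.620) ≃ 11.000×0.616 ≃ 6.781.
Margin = 1.282 × 6.781 ≃ 8.693
Upper limit = 41 + 8.693 ≃ 49.693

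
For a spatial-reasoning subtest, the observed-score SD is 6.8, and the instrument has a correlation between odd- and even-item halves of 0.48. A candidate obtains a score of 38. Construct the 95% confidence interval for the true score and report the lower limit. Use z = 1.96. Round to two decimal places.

Spearman-Brown: r = 2(0.48) / (1 + 0.48) = 0.960 / 1.480 ≈ 0.649
SEM = 6.800 × √(1 − 0.649) = 6.800 × √0.351 ≈ 6.800 × 0.593 ≈ 4.031
Margin = 1.96 × 4.031 ≈ 7.900
Lower limit = 38 − 7.900 ≈ 30.100

30.10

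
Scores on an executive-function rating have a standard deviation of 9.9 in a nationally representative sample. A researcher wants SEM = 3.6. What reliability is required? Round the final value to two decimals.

Required reliability = 1 − (SEM/SD)² = 1 − 0.13223 ≃ 0.86777

0.87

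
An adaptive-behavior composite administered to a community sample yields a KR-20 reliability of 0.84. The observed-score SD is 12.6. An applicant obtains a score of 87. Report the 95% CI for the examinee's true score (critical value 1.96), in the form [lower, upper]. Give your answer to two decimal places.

[77.12, 96.88]

SEM = 12.60000 * √(1 − 0.84000) = 12.60000 * √0.16000 ≈ 12.60000 * 0.40000 ≈ 5.04000
Half-width = 1.96*5.04000 ≈ 9.87840
CI = 87 ± 9.87840 → [77.12160, 96.87840]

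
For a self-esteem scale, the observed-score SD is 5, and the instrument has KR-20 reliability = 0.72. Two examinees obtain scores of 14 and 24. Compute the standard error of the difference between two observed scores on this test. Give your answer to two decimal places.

3.74

The standard error of measurement is 5.000*√(1 − 0.720) ≈ 5.000*0.529 ≈ 2.646.
SE_diff = SEM * √2 ≈ 2.646 * 1.414 ≈ 3.742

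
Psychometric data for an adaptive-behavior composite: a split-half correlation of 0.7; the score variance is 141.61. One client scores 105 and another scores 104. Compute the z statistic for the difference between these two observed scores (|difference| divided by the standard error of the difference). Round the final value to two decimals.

0.14

SD = √141.61 ≈ 11.90000
r_full = 2·0.7 / (1 + 0.7) ≈ 0.82353
SEM = 11.90000 * √(1 − 0.82353) = 11.90000 * √0.17647 ≈ 11.90000 * 0.42008 ≈ 4.99900
SE_diff = √2 * SEM ≈ 7.06965
z = |105 − 104| / 7.06965 = 1 / 7.06965 ≈ 0.14145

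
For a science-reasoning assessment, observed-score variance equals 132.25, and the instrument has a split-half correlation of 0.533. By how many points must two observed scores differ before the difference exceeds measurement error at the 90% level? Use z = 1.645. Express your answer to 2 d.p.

14.77

SD = √132.25 = 11.500
Spearman-Brown: r = 2(0.533) / (1 + 0.533) = 1.066 / 1.533 ≈ 0.695
SEM = 11.500·√(1 − 0.695) ≈ 6.347
SE_diff = SEM · √2 ≈ 6.347 · 1.414 ≈ 8.976
Minimum reliable difference = 1.645 · SE_diff ≈ 1.645 · 8.976 ≈ 14.766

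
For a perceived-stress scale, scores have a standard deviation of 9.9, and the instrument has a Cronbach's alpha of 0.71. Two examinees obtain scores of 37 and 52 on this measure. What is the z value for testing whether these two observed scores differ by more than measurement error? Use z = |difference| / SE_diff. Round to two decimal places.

1.99

SEM = 9.900 × √(1 − 0.710) = 9.900 × √0.290 ≈ 9.900 × 0.539 ≈ 5.331
SE_diff = SEM × √2 ≈ 5.331 × 1.414 ≈ 7.540
z = 15 / 7.540 ≈ 1.989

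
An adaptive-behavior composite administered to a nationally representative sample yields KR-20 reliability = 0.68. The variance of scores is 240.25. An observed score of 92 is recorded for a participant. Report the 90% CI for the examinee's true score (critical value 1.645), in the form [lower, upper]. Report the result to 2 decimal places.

[77.58, 106.42]

SD = √240.25 = 15.500
The standard error of measurement is 15.500×√(1 − 0.680) ≃ 15.500×0.566 ≃ 8.768.
1.645 × SEM ≃ 14.424
Interval: (77.576, 106.424)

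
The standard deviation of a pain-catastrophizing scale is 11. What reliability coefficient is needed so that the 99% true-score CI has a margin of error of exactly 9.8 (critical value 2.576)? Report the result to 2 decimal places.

0.88

SEM needed = half-width / z = 9.8/2.576 ≃ 3.804
r = 1 − (SEM / SD)² = 1 − (3.804 / 11)² ≃ 1 − 0.120 ≃ 0.880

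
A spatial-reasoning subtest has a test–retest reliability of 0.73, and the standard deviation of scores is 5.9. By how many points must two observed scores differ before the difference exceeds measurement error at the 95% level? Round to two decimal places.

The standard error of measurement is 5.9000·√(1 − 0.7300) ≈ 5.9000·0.5196 ≈ 3.0657.
Standard error of the difference = 3.0657·√2 ≈ 4.3356
Smallest detectable difference = 1.96·4.3356 ≈ 8.4978

8.50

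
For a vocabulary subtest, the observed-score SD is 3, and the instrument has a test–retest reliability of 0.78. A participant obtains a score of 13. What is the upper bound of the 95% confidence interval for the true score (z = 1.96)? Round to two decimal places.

15.76

SEM = 3.0000×√(1 − 0.7800) ≃ 1.4071
Margin = 1.96 × 1.4071 ≃ 2.7580
Upper limit = 13 + 2.7580 ≃ 15.7580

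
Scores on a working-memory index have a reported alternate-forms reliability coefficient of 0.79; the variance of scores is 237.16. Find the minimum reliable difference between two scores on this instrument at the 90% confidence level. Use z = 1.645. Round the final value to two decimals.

16.42

SD = √237.16 ≃ 15.400
SEM = 15.400·√(1 − 0.790) ≃ 7.057
Standard error of the difference = 7.057·√2 ≃ 9.980
Minimum reliable difference = 1.645 · SE_diff ≃ 1.645 · 9.980 ≃ 16.418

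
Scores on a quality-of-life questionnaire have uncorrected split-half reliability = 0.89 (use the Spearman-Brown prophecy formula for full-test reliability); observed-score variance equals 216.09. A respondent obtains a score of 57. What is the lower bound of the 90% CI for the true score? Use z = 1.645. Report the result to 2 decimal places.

51.17

SD = √216.09 ≃ 14.700
r_full = 2·0.89 / (1 + 0.89) ≃ 0.942
SEM = 14.700*√(1 − 0.942) ≃ 3.546
Margin = 1.645 * 3.546 ≃ 5.834
Lower bound: 57 − 5.834 = 51.166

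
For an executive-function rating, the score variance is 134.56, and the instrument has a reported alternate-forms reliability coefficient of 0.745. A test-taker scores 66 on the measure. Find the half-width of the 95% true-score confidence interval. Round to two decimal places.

11.48

σ = 134.56^(1/2) = 11.600
SEM = 11.600×√(1 − 0.745) ≃ 5.858
Half-width = 1.96×5.858 ≃ 11.481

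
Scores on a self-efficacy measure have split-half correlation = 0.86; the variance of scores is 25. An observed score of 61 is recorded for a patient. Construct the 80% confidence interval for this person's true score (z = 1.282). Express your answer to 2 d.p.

[59.24, 62.76]

SD = √25 ≈ 5.0000
Spearman-Brown: r = 2(0.86) / (1 + 0.86) = 1.7200 / 1.8600 ≈ 0.9247
SEM = 5.0000 × √(1 − 0.9247) = 5.0000 × √0.0753 ≈ 5.0000 × 0.2744 ≈ 1.3718
Half-width = 1.282×1.3718 ≈ 1.7586
CI = 61 ± 1.7586 → [59.2414, 62.7586]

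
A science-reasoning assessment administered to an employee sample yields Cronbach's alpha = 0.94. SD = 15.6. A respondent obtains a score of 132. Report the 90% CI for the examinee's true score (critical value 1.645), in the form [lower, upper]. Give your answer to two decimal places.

[125.71, 138.29]

SEM = 15.600×√(1 − 0.940) ≈ 3.821
Margin = 1.645 × 3.821 ≈ 6.286
CI = 132 ± 6.286 → [125.714, 138.286]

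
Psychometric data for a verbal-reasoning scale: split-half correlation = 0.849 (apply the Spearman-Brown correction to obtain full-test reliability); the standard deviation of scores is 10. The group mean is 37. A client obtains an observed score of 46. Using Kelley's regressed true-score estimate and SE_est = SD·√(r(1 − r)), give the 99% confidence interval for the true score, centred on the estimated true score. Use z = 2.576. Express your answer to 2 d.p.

[38.21, 52.32]

Spearman-Brown: r = 2(0.849) / (1 + 0.849) = 1.6980 / 1.8490 ≈ 0.9183
Estimated true score = 0.9183*46 + (1 − 0.9183)*37 ≈ 45.2650
SE_est = SD * √(r(1 − r)) = 10.0000 * √0.0750 ≈ 10.0000 * 0.2739 ≈ 2.7385
99% CI: 45.2650 ± 7.0545 ≈ (38.2105, 52.3195)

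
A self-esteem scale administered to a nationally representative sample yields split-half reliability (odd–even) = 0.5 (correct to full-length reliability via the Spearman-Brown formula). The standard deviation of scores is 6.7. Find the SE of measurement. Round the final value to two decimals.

3.87

Full-length reliability (Spearman-Brown) = 2(0.5)/(1+0.5) ≈ 0.667
The standard error of measurement is 6.700·√(1 − 0.667) ≈ 6.700·0.577 ≈ 3.868.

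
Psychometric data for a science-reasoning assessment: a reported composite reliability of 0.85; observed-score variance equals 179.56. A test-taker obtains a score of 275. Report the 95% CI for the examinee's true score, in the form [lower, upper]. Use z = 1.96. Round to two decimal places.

[264.83, 285.17]

SD = √179.56 = 13.4000
The standard error of measurement is 13.4000·√(1 − 0.8500) ≃ 13.4000·0.3873 ≃ 5.1898.
Half-width = 1.96·5.1898 ≃ 10.1720
Interval: (264.8280, 285.1720)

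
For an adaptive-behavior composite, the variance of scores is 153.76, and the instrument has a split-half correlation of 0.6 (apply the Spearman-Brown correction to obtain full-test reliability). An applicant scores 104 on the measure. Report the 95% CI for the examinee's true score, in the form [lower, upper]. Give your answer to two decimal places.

SD = √153.76 ≈ 12.4000
r_full = 2·0.6 / (1 + 0.6) ≈ 0.7500
SEM = 12.4000 × √(1 − 0.7500) = 12.4000 × √0.2500 ≈ 12.4000 × 0.5000 ≈ 6.2000
Margin = 1.96 × 6.2000 ≈ 12.1520
Interval: (91.8480, 116.1520)

[91.85, 116.15]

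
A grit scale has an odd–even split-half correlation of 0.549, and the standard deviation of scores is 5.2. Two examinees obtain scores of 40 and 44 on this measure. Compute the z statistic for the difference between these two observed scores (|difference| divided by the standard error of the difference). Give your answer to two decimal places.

1.01

Full-length reliability (Spearman-Brown) = 2(0.549)/(1+0.549) ≈ 0.709
SEM = 5.200*√(1 − 0.709) ≈ 2.806
Standard error of the difference = 2.806·√2 ≈ 3.968
z = |40 − 44| / 3.968 = 4 / 3.968 ≈ 1.008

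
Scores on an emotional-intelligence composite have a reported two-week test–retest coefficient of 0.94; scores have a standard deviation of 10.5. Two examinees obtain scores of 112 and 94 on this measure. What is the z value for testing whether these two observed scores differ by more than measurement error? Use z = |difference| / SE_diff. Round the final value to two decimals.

4.95

SEM = 10.500 · √(1 − 0.940) = 10.500 · √0.060 ≈ 10.500 · 0.245 ≈ 2.572
SE_diff = SEM · √2 ≈ 2.572 · 1.414 ≈ 3.637
z = |112 − 94| / 3.637 = 18 / 3.637 ≈ 4.949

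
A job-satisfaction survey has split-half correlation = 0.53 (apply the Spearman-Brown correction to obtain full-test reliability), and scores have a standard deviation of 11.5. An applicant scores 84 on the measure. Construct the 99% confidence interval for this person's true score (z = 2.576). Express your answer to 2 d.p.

[67.58, 100.42]

Spearman-Brown: r = 2(0.53) / (1 + 0.53) = 1.060 / 1.530 ≈ 0.693
SEM = 11.500 · √(1 − 0.693) = 11.500 · √0.307 ≈ 11.500 · 0.554 ≈ 6.374
Half-width = 2.576·6.374 ≈ 16.419
99% CI: 84 ± 16.419 = [67.581, 100.419]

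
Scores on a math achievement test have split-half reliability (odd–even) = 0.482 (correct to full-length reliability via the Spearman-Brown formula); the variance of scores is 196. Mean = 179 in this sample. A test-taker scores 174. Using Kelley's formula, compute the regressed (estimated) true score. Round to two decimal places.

175.75

Full-length reliability (Spearman-Brown) = 2(0.482)/(1+0.482) ≈ 0.650
T̂ = r·X + (1 − r)·M = 0.650·174 + 0.350·179 ≈ 113.182 + 62.565 ≈ 175.748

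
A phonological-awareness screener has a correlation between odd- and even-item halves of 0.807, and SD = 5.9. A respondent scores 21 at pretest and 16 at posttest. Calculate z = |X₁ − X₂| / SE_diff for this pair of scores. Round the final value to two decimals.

1.83

Full-length reliability (Spearman-Brown) = 2(0.807)/(1+0.807) ≈ 0.8932
SEM = 5.9000·√(1 − 0.8932) ≈ 1.9282
Standard error of the difference = 1.9282·√2 ≈ 2.7269
z = |21 − 16| / 2.7269 = 5 / 2.7269 ≈ 1.8336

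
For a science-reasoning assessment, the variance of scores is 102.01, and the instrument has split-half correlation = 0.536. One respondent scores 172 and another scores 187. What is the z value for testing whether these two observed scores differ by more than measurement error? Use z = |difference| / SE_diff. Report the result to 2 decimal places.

SD = √102.01 = 10.1000
Full-length reliability (Spearman-Brown) = 2(0.536)/(1+0.536) ≃ 0.6979
SEM = 10.1000 * √(1 − 0.6979) = 10.1000 * √0.3021 ≃ 10.1000 * 0.5496 ≃ 5.5512
SE_diff = SEM * √2 ≃ 5.5512 * 1.4142 ≃ 7.8505
z = |172 − 187| / 7.8505 = 15 / 7.8505 ≃ 1.9107

1.91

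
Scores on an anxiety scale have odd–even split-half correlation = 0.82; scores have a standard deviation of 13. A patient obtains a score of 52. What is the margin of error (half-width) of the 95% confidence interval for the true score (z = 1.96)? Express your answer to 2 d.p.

Spearman-Brown: r = 2(0.82) / (1 + 0.82) = 1.6400 / 1.8200 ≈ 0.9011
The standard error of measurement is 13.0000×√(1 − 0.9011) ≈ 13.0000×0.3145 ≈ 4.0883.
Half-width = 1.96×4.0883 ≈ 8.0131

8.01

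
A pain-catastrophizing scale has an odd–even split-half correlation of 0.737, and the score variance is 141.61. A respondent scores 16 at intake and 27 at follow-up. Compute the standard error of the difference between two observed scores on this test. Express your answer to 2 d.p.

SD = √141.61 = 11.90000
Spearman-Brown: r = 2(0.737) / (1 + 0.737) = 1.47400 / 1.73700 ≈ 0.84859
SEM = 11.90000 * √(1 − 0.84859) = 11.90000 * √0.15141 ≈ 11.90000 * 0.38911 ≈ 4.63047
SE_diff = √2 * SEM ≈ 6.54847

6.55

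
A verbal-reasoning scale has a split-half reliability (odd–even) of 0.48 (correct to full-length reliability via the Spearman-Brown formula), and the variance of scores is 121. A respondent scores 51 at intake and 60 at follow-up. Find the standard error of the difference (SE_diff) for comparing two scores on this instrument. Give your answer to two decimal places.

SD = √121 ≈ 11.000
Full-length reliability (Spearman-Brown) = 2(0.48)/(1+0.48) ≈ 0.649
SEM = 11.000 · √(1 − 0.649) = 11.000 · √0.351 ≈ 11.000 · 0.593 ≈ 6.520
Standard error of the difference = 6.520·√2 ≈ 9.221

9.22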